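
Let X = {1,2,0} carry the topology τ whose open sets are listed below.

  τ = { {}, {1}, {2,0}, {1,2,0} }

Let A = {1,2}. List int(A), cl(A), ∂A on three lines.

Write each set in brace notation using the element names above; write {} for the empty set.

int(A) = {1}
cl(A)  = {1,2,0}
∂A     = {2,0}

opens ⊆ A: {}, {1}; union → int = {1}
complement {0}; its interior {}; cl(A) = X∖{} = {1,2,0}
boundary = {1,2,0} ∖ {1} = {2,0}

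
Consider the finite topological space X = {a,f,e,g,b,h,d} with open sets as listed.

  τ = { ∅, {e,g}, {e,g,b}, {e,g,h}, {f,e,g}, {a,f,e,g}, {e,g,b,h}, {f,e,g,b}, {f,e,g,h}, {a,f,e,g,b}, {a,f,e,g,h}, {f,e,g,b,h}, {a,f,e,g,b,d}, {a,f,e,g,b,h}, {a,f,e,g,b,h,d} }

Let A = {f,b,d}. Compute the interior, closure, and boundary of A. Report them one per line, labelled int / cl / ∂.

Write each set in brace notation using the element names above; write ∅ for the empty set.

U open, U⊆A: ∅. int(A) = ⋃ = ∅
X∖A={a,e,g,h}, int(X∖A)={e,g,h}, hence cl(A)={a,f,b,d}
∂A: remove int from cl → {a,f,b,d}

int(A) = ∅
cl(A)  = {a,f,b,d}
∂A     = {a,f,b,d}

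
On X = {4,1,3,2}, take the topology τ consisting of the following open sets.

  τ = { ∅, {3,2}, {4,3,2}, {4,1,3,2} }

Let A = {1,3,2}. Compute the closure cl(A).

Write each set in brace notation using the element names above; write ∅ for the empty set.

{4,1,3,2}

cl via duality: int({4}) = ∅, so X∖∅ = {4,1,3,2}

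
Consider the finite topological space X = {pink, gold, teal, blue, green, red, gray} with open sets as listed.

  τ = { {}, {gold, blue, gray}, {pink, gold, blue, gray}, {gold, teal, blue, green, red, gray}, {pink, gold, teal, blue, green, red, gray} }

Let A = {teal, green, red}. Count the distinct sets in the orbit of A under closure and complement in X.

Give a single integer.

4

cl via duality: int({pink, gold, blue, gray}) = {pink, gold, blue, gray}, so X∖{pink, gold, blue, gray} = {teal, green, red}
Write k for closure, c for complement:
  1. A     = {teal, green, red}
  2. cA    = {pink, gold, blue, gray}
  3. kcA   = {pink, gold, teal, blue, green, red, gray}
  4. ckcA  = {}
applying k or c yields no new set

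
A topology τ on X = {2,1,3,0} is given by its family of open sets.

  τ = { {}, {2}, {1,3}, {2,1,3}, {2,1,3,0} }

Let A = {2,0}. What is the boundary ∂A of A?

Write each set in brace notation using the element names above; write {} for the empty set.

open subsets of A: {}, {2}; so int(A) = {2}
closure: X∖int(X∖A) = X∖{1,3} = {2,0}
∂A = {2,0} minus {2} = {0}

{0}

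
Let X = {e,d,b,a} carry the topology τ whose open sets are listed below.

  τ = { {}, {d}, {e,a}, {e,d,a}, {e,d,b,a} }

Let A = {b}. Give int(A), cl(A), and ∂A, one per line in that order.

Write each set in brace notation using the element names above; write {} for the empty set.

interior: largest open inside A is {} (from {})
cl via duality: int({e,d,a}) = {e,d,a}, so X∖{e,d,a} = {b}
cl∖int = {b}

int(A) = {}
cl(A)  = {b}
∂A     = {b}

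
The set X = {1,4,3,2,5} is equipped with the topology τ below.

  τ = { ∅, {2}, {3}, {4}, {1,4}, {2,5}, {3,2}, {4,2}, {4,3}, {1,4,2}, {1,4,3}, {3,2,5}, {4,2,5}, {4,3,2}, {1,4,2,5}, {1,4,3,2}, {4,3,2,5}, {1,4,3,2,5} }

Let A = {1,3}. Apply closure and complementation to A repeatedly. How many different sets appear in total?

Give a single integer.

4

complement {4,2,5}; its interior {4,2,5}; cl(A) = X∖{4,2,5} = {1,3}
With k = closure, c = complement:
  1. A     = {1,3}
  2. cA    = {4,2,5}
  3. kcA   = {1,4,2,5}
  4. ckcA  = {3}
k, c of each give nothing new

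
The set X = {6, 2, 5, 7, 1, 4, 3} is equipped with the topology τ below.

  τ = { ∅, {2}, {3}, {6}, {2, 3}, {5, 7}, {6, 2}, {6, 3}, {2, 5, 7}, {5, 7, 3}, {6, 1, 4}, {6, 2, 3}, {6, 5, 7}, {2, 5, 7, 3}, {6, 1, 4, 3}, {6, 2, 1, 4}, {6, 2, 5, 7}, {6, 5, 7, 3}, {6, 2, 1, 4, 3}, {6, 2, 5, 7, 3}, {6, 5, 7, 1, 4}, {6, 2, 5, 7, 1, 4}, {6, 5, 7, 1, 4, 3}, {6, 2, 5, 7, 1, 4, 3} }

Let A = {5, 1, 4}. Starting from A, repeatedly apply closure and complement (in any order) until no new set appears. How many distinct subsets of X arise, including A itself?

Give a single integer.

8

cl via duality: int({6, 2, 7, 3}) = {6, 2, 3}, so X∖{6, 2, 3} = {5, 7, 1, 4}
Write k for closure, c for complement:
  1. A     = {5, 1, 4}
  2. kA    = {5, 7, 1, 4}
  3. cA    = {6, 2, 7, 3}
  4. ckA   = {6, 2, 3}
  5. kcA   = {6, 2, 5, 7, 1, 4, 3}
  6. kckA  = {6, 2, 1, 4, 3}
  7. ckcA  = ∅
  8. ckckA = {5, 7}
applying k or c yields no new set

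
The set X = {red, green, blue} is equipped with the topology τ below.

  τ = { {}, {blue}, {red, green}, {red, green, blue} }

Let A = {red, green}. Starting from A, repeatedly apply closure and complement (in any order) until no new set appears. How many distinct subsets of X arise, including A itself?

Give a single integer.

2

cl via duality: int({blue}) = {blue}, so X∖{blue} = {red, green}
Write k for closure, c for complement:
  1. A     = {red, green}
  2. cA    = {blue}
applying k or c yields no new set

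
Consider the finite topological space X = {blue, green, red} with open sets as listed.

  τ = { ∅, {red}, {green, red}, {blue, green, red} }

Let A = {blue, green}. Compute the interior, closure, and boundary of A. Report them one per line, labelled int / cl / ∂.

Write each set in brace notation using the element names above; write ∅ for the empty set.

int(A) = ∅
cl(A)  = {blue, green}
∂A     = {blue, green}

opens ⊆ A: ∅; union → int = ∅
complement {red}; its interior {red}; cl(A) = X∖{red} = {blue, green}
boundary = {blue, green} ∖ ∅ = {blue, green}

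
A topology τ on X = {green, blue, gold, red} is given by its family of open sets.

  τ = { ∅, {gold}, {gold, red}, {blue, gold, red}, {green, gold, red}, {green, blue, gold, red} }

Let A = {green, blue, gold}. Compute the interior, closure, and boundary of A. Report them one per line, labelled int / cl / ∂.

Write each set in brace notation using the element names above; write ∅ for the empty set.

interior: largest open inside A is {gold} (from ∅, {gold})
cl via duality: int({red}) = ∅, so X∖∅ = {green, blue, gold, red}
cl∖int = {green, blue, red}

int(A) = {gold}
cl(A)  = {green, blue, gold, red}
∂A     = {green, blue, red}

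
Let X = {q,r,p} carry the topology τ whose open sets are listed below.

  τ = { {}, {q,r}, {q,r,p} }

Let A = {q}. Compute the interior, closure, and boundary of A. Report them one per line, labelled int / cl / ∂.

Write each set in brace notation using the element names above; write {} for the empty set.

opens ⊆ A: {}; union → int = {}
complement {r,p}; its interior {}; cl(A) = X∖{} = {q,r,p}
boundary = {q,r,p} ∖ {} = {q,r,p}

int(A) = {}
cl(A)  = {q,r,p}
∂A     = {q,r,p}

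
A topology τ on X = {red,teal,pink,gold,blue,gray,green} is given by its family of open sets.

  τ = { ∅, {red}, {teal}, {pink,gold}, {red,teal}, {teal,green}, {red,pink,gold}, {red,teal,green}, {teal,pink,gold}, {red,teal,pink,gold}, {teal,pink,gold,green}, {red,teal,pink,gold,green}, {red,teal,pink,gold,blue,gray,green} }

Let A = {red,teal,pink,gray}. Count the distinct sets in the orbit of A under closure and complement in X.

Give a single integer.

10

complement {gold,blue,green}; its interior ∅; cl(A) = X∖∅ = {red,teal,pink,gold,blue,gray,green}
With k = closure, c = complement:
  1. A     = {red,teal,pink,gray}
  2. kA    = {red,teal,pink,gold,blue,gray,green}
  3. cA    = {gold,blue,green}
  4. ckA   = ∅
  5. kcA   = {pink,gold,blue,gray,green}
  6. ckcA  = {red,teal}
  7. kckcA = {red,teal,blue,gray,green}
  8. ckckcA = {pink,gold}
  9. kckckcA = {pink,gold,blue,gray}
  10. ckckckcA = {red,teal,green}
k, c of each give nothing new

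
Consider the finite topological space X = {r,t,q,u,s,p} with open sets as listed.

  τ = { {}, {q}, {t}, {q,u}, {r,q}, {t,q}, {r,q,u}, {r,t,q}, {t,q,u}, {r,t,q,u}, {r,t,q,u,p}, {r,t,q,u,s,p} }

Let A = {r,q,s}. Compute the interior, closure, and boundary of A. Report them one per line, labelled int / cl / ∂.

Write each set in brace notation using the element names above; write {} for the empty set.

interior: largest open inside A is {r,q} (from {}, {q}, {r,q})
cl via duality: int({t,u,p}) = {t}, so X∖{t} = {r,q,u,s,p}
cl∖int = {u,s,p}

int(A) = {r,q}
cl(A)  = {r,q,u,s,p}
∂A     = {u,s,p}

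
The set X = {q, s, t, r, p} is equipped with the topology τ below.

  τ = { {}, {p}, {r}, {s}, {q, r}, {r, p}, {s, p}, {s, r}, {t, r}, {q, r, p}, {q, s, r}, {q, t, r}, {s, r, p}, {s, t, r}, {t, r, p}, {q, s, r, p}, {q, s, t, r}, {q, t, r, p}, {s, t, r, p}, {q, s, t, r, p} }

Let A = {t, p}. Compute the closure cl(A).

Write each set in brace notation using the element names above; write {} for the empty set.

cl via duality: int({q, s, r}) = {q, s, r}, so X∖{q, s, r} = {t, p}

{t, p}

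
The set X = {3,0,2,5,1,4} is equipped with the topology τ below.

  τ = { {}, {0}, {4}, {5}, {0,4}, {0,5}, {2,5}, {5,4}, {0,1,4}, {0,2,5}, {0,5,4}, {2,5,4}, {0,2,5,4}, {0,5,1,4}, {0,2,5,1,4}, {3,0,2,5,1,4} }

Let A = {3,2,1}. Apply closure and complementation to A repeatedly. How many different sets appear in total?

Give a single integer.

complement {0,5,4}; its interior {0,5,4}; cl(A) = X∖{0,5,4} = {3,2,1}
With k = closure, c = complement:
  1. A     = {3,2,1}
  2. cA    = {0,5,4}
  3. kcA   = {3,0,2,5,1,4}
  4. ckcA  = {}
k, c of each give nothing new

4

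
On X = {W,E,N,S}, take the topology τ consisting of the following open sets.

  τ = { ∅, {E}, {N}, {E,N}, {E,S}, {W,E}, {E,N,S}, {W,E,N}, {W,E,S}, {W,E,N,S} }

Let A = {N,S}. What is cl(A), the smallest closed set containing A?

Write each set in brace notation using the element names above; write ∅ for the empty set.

complement {W,E}; its interior {W,E}; cl(A) = X∖{W,E} = {N,S}

{N,S}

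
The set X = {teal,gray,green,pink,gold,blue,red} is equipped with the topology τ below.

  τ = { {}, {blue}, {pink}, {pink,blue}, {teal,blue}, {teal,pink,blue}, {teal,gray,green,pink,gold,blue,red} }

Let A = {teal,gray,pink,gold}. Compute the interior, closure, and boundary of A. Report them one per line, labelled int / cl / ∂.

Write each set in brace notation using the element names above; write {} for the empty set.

int(A) = {pink}
cl(A)  = {teal,gray,green,pink,gold,red}
∂A     = {teal,gray,green,gold,red}

interior: largest open inside A is {pink} (from {}, {pink})
cl via duality: int({green,blue,red}) = {blue}, so X∖{blue} = {teal,gray,green,pink,gold,red}
cl∖int = {teal,gray,green,gold,red}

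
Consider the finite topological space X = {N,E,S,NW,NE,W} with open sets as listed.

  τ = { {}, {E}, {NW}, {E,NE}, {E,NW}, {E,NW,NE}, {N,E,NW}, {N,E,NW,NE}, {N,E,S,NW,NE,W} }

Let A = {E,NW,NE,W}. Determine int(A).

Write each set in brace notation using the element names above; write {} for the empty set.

{E,NW,NE}

U open, U⊆A: {}, {NW}, {E}, {E,NW}, {E,NE}, {E,NW,NE}. int(A) = ⋃ = {E,NW,NE}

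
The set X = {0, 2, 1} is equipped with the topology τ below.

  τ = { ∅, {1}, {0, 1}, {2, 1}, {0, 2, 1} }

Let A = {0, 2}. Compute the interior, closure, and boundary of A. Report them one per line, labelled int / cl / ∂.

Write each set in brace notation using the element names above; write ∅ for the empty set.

opens ⊆ A: ∅; union → int = ∅
complement {1}; its interior {1}; cl(A) = X∖{1} = {0, 2}
boundary = {0, 2} ∖ ∅ = {0, 2}

int(A) = ∅
cl(A)  = {0, 2}
∂A     = {0, 2}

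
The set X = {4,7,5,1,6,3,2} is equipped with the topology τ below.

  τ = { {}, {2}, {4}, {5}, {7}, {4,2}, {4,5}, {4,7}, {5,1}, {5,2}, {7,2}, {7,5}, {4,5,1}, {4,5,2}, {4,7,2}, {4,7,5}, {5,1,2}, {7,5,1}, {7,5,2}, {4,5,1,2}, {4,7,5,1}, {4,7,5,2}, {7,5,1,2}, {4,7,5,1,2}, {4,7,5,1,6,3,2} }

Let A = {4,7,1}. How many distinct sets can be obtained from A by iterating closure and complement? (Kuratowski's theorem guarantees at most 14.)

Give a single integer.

cl via duality: int({5,6,3,2}) = {5,2}, so X∖{5,2} = {4,7,1,6,3}
Write k for closure, c for complement:
  1. A     = {4,7,1}
  2. kA    = {4,7,1,6,3}
  3. cA    = {5,6,3,2}
  4. ckA   = {5,2}
  5. kcA   = {5,1,6,3,2}
  6. ckcA  = {4,7}
  7. kckcA = {4,7,6,3}
  8. ckckcA = {5,1,2}
applying k or c yields no new set

8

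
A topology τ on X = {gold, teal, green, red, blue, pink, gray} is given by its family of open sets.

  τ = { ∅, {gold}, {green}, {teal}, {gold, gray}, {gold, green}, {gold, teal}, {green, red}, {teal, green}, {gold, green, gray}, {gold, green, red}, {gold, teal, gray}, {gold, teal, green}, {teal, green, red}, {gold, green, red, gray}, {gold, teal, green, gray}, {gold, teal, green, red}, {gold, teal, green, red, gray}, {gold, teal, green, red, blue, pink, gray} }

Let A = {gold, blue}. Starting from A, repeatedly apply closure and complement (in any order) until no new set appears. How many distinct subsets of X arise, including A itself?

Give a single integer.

8

cl via duality: int({teal, green, red, pink, gray}) = {teal, green, red}, so X∖{teal, green, red} = {gold, blue, pink, gray}
Write k for closure, c for complement:
  1. A     = {gold, blue}
  2. kA    = {gold, blue, pink, gray}
  3. cA    = {teal, green, red, pink, gray}
  4. ckA   = {teal, green, red}
  5. kcA   = {teal, green, red, blue, pink, gray}
  6. kckA  = {teal, green, red, blue, pink}
  7. ckcA  = {gold}
  8. ckckA = {gold, gray}
applying k or c yields no new set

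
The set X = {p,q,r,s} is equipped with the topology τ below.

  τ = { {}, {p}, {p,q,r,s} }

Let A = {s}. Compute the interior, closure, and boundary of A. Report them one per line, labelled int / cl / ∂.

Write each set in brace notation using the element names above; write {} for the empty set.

int(A) = {}
cl(A)  = {q,r,s}
∂A     = {q,r,s}

U open, U⊆A: {}. int(A) = ⋃ = {}
X∖A={p,q,r}, int(X∖A)={p}, hence cl(A)={q,r,s}
∂A: remove int from cl → {q,r,s}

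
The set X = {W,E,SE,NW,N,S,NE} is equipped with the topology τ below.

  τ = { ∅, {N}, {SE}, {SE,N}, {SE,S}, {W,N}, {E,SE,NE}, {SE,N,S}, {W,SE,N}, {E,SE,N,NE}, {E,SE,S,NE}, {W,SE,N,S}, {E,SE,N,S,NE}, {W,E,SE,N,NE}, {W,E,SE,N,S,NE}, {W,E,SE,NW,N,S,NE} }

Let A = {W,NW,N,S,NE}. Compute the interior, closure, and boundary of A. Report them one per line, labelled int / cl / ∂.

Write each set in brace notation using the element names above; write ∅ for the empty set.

int(A) = {W,N}
cl(A)  = {W,E,NW,N,S,NE}
∂A     = {E,NW,S,NE}

U open, U⊆A: ∅, {N}, {W,N}. int(A) = ⋃ = {W,N}
X∖A={E,SE}, int(X∖A)={SE}, hence cl(A)={W,E,NW,N,S,NE}
∂A: remove int from cl → {E,NW,S,NE}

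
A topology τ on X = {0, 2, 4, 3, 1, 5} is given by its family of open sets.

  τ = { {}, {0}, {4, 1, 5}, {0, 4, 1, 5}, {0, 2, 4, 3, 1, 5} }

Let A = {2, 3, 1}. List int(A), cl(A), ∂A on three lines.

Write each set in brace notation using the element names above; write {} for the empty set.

int(A) = {}
cl(A)  = {2, 4, 3, 1, 5}
∂A     = {2, 4, 3, 1, 5}

opens ⊆ A: {}; union → int = {}
complement {0, 4, 5}; its interior {0}; cl(A) = X∖{0} = {2, 4, 3, 1, 5}
boundary = {2, 4, 3, 1, 5} ∖ {} = {2, 4, 3, 1, 5}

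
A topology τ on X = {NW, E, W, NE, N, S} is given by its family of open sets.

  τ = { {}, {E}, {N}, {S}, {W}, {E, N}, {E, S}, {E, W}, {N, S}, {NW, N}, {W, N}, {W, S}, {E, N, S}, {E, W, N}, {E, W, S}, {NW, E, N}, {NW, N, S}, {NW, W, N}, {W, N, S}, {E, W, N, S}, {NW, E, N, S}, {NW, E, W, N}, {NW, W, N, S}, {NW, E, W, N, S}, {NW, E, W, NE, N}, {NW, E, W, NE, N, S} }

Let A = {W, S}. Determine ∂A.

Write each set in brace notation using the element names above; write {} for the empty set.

{NE}

open subsets of A: {}, {S}, {W}, {W, S}; so int(A) = {W, S}
closure: X∖int(X∖A) = X∖{NW, E, N} = {W, NE, S}
∂A = {W, NE, S} minus {W, S} = {NE}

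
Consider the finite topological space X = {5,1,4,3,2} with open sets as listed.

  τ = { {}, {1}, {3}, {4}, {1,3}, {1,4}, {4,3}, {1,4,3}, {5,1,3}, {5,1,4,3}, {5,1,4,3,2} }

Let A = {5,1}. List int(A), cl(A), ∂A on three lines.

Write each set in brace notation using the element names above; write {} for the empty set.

int(A) = {1}
cl(A)  = {5,1,2}
∂A     = {5,2}

interior: largest open inside A is {1} (from {}, {1})
cl via duality: int({4,3,2}) = {4,3}, so X∖{4,3} = {5,1,2}
cl∖int = {5,2}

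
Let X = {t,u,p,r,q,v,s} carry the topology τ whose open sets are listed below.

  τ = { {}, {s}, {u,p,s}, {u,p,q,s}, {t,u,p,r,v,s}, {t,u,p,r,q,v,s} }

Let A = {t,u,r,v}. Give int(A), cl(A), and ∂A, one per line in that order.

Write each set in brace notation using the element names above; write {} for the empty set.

opens ⊆ A: {}; union → int = {}
complement {p,q,s}; its interior {s}; cl(A) = X∖{s} = {t,u,p,r,q,v}
boundary = {t,u,p,r,q,v} ∖ {} = {t,u,p,r,q,v}

int(A) = {}
cl(A)  = {t,u,p,r,q,v}
∂A     = {t,u,p,r,q,v}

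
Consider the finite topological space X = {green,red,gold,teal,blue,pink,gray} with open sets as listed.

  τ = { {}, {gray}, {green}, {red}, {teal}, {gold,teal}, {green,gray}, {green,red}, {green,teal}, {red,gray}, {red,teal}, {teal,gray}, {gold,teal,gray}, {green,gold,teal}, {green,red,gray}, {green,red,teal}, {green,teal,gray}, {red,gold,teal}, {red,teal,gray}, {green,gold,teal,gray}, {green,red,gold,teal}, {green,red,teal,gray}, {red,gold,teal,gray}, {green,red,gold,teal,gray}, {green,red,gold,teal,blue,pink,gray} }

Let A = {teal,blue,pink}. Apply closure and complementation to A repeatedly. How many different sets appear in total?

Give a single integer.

X∖A={green,red,gold,gray}, int(X∖A)={green,red,gray}, hence cl(A)={gold,teal,blue,pink}
Orbit (k=closure, c=complement):
  1. A     = {teal,blue,pink}
  2. kA    = {gold,teal,blue,pink}
  3. cA    = {green,red,gold,gray}
  4. ckA   = {green,red,gray}
  5. kcA   = {green,red,gold,blue,pink,gray}
  6. kckA  = {green,red,blue,pink,gray}
  7. ckcA  = {teal}
  8. ckckA = {gold,teal}
(closed under both — stop)

8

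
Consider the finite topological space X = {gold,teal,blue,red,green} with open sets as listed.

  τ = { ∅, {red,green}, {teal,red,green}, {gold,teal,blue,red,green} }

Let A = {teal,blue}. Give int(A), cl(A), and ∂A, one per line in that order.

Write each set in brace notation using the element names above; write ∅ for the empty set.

int(A) = ∅
cl(A)  = {gold,teal,blue}
∂A     = {gold,teal,blue}

U open, U⊆A: ∅. int(A) = ⋃ = ∅
X∖A={gold,red,green}, int(X∖A)={red,green}, hence cl(A)={gold,teal,blue}
∂A: remove int from cl → {gold,teal,blue}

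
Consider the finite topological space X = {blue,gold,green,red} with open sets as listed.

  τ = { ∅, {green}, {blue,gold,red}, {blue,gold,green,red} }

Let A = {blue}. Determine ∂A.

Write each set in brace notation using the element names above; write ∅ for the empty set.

{blue,gold,red}

U open, U⊆A: ∅. int(A) = ⋃ = ∅
X∖A={gold,green,red}, int(X∖A)={green}, hence cl(A)={blue,gold,red}
∂A: remove int from cl → {blue,gold,red}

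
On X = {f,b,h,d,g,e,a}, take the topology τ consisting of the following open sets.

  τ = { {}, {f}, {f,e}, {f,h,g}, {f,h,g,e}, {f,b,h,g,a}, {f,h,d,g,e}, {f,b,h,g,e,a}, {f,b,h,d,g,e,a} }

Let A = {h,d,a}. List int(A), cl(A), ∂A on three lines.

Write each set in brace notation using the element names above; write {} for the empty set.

open subsets of A: {}; so int(A) = {}
closure: X∖int(X∖A) = X∖{f,e} = {b,h,d,g,a}
∂A = {b,h,d,g,a} minus {} = {b,h,d,g,a}

int(A) = {}
cl(A)  = {b,h,d,g,a}
∂A     = {b,h,d,g,a}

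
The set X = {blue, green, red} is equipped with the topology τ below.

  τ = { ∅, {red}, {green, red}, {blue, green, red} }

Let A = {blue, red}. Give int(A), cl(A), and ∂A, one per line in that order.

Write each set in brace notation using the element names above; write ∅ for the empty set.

int(A) = {red}
cl(A)  = {blue, green, red}
∂A     = {blue, green}

interior: largest open inside A is {red} (from ∅, {red})
cl via duality: int({green}) = ∅, so X∖∅ = {blue, green, red}
cl∖int = {blue, green}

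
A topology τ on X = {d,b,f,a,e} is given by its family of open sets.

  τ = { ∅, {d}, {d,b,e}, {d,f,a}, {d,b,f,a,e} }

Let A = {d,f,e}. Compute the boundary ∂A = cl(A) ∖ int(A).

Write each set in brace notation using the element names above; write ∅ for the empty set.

opens ⊆ A: ∅, {d}; union → int = {d}
complement {b,a}; its interior ∅; cl(A) = X∖∅ = {d,b,f,a,e}
boundary = {d,b,f,a,e} ∖ {d} = {b,f,a,e}

{b,f,a,e}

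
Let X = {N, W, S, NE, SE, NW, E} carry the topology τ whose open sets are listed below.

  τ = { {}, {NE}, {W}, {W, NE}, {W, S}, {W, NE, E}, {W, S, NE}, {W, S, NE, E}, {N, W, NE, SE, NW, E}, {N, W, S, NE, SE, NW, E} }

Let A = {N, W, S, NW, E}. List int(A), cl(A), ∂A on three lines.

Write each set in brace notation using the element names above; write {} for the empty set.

opens ⊆ A: {}, {W}, {W, S}; union → int = {W, S}
complement {NE, SE}; its interior {NE}; cl(A) = X∖{NE} = {N, W, S, SE, NW, E}
boundary = {N, W, S, SE, NW, E} ∖ {W, S} = {N, SE, NW, E}

int(A) = {W, S}
cl(A)  = {N, W, S, SE, NW, E}
∂A     = {N, SE, NW, E}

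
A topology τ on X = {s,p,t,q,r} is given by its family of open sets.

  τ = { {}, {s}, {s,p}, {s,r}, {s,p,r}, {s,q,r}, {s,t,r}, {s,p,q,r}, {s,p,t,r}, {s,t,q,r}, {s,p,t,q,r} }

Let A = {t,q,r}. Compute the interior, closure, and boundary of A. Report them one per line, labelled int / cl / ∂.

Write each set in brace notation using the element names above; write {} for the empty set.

U open, U⊆A: {}. int(A) = ⋃ = {}
X∖A={s,p}, int(X∖A)={s,p}, hence cl(A)={t,q,r}
∂A: remove int from cl → {t,q,r}

int(A) = {}
cl(A)  = {t,q,r}
∂A     = {t,q,r}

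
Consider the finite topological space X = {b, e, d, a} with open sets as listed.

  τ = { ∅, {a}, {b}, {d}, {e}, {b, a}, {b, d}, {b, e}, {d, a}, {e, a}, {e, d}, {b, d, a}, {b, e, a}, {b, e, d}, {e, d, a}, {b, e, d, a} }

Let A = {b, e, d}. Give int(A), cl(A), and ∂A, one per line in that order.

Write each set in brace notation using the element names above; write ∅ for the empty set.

open subsets of A: ∅, {b}, {e}, {d}, {e, d}, {b, d}, {b, e}, {b, e, d}; so int(A) = {b, e, d}
closure: X∖int(X∖A) = X∖{a} = {b, e, d}
∂A = {b, e, d} minus {b, e, d} = ∅

int(A) = {b, e, d}
cl(A)  = {b, e, d}
∂A     = ∅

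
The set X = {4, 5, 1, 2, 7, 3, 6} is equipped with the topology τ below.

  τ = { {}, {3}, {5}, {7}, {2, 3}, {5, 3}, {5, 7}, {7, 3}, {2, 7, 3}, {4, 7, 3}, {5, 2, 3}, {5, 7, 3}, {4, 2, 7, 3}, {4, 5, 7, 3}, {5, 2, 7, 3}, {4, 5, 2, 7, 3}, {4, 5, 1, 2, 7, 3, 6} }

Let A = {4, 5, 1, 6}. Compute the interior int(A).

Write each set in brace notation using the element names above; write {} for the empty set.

{5}

open subsets of A: {}, {5}; so int(A) = {5}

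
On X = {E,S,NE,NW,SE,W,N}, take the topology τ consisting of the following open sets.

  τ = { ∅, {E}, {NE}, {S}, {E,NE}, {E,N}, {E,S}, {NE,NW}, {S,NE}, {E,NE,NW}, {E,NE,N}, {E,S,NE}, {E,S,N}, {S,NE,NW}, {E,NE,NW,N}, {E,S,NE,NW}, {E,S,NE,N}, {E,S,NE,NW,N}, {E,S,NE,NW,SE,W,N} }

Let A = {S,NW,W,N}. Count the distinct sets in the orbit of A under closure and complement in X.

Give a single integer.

closure: X∖int(X∖A) = X∖{E,NE} = {S,NW,SE,W,N}
Let k=closure and c=complement:
  1. A     = {S,NW,W,N}
  2. kA    = {S,NW,SE,W,N}
  3. cA    = {E,NE,SE}
  4. ckA   = {E,NE}
  5. kcA   = {E,NE,NW,SE,W,N}
  6. ckcA  = {S}
  7. kckcA = {S,SE,W}
  8. ckckcA = {E,NE,NW,N}
— saturated at 8

8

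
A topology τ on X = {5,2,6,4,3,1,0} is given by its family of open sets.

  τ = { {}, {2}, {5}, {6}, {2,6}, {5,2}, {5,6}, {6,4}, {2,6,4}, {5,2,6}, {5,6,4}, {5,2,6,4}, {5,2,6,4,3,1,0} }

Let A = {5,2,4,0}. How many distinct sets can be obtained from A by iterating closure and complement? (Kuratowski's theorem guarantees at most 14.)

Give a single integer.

cl via duality: int({6,3,1}) = {6}, so X∖{6} = {5,2,4,3,1,0}
Write k for closure, c for complement:
  1. A     = {5,2,4,0}
  2. kA    = {5,2,4,3,1,0}
  3. cA    = {6,3,1}
  4. ckA   = {6}
  5. kcA   = {6,4,3,1,0}
  6. ckcA  = {5,2}
  7. kckcA = {5,2,3,1,0}
  8. ckckcA = {6,4}
applying k or c yields no new set

8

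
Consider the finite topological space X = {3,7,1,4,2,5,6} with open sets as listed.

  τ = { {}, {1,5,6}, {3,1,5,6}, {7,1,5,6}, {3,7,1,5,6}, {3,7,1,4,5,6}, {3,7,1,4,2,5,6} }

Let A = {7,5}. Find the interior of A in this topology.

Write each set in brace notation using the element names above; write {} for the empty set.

{}

open subsets of A: {}; so int(A) = {}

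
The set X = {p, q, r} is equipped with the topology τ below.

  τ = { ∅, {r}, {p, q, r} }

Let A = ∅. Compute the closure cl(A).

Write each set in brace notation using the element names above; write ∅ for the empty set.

∅

closure: X∖int(X∖A) = X∖{p, q, r} = ∅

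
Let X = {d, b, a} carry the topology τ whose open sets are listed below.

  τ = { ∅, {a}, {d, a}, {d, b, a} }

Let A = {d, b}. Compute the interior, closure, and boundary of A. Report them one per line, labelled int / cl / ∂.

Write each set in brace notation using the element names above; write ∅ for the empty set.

open subsets of A: ∅; so int(A) = ∅
closure: X∖int(X∖A) = X∖{a} = {d, b}
∂A = {d, b} minus ∅ = {d, b}

int(A) = ∅
cl(A)  = {d, b}
∂A     = {d, b}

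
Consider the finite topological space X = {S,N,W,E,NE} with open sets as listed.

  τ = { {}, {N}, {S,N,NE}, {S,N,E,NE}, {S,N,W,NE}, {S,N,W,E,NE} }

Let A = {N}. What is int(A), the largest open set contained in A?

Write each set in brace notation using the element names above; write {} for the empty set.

open subsets of A: {}, {N}; so int(A) = {N}

{N}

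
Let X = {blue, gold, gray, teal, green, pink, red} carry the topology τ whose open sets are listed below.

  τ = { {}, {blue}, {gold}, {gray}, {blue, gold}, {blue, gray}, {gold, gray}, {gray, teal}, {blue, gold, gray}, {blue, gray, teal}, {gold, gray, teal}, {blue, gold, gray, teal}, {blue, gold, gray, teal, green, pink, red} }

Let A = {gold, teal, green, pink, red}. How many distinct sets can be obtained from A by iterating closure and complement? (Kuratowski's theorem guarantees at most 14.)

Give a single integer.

complement {blue, gray}; its interior {blue, gray}; cl(A) = X∖{blue, gray} = {gold, teal, green, pink, red}
With k = closure, c = complement:
  1. A     = {gold, teal, green, pink, red}
  2. cA    = {blue, gray}
  3. kcA   = {blue, gray, teal, green, pink, red}
  4. ckcA  = {gold}
  5. kckcA = {gold, green, pink, red}
  6. ckckcA = {blue, gray, teal}
k, c of each give nothing new

6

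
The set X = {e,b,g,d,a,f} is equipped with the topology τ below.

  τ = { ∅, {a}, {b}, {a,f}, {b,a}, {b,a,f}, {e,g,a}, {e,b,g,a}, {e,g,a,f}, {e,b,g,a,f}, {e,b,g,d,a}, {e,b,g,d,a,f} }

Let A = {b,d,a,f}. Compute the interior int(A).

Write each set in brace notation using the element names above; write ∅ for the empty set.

{b,a,f}

opens ⊆ A: ∅, {b}, {a}, {b,a}, {a,f}, {b,a,f}; union → int = {b,a,f}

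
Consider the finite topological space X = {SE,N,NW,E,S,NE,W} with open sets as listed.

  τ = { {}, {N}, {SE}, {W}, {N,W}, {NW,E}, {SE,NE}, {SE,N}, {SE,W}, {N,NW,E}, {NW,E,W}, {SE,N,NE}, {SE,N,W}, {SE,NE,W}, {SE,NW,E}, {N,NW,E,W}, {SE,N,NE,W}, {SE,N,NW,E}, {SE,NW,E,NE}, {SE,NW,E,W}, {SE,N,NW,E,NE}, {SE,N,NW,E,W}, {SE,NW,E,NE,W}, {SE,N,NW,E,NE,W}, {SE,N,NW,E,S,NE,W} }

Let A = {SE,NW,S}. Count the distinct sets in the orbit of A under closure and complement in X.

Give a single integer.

12

closure: X∖int(X∖A) = X∖{N,W} = {SE,NW,E,S,NE}
Let k=closure and c=complement:
  1. A     = {SE,NW,S}
  2. kA    = {SE,NW,E,S,NE}
  3. cA    = {N,E,NE,W}
  4. ckA   = {N,W}
  5. kcA   = {N,NW,E,S,NE,W}
  6. kckA  = {N,S,W}
  7. ckcA  = {SE}
  8. ckckA = {SE,NW,E,NE}
  9. kckcA = {SE,S,NE}
  10. ckckcA = {N,NW,E,W}
  11. kckckcA = {N,NW,E,S,W}
  12. ckckckcA = {SE,NE}
— saturated at 12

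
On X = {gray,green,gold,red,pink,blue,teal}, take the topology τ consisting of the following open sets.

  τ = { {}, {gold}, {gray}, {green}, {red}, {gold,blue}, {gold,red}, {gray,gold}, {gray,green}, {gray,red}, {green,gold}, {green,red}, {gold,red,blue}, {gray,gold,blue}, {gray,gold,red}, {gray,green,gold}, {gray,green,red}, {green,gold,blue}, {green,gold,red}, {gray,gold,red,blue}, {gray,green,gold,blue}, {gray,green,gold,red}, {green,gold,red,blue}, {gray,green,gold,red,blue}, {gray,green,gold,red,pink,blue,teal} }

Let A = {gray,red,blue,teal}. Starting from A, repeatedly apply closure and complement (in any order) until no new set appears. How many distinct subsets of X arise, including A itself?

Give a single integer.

complement {green,gold,pink}; its interior {green,gold}; cl(A) = X∖{green,gold} = {gray,red,pink,blue,teal}
With k = closure, c = complement:
  1. A     = {gray,red,blue,teal}
  2. kA    = {gray,red,pink,blue,teal}
  3. cA    = {green,gold,pink}
  4. ckA   = {green,gold}
  5. kcA   = {green,gold,pink,blue,teal}
  6. ckcA  = {gray,red}
  7. kckcA = {gray,red,pink,teal}
  8. ckckcA = {green,gold,blue}
k, c of each give nothing new

8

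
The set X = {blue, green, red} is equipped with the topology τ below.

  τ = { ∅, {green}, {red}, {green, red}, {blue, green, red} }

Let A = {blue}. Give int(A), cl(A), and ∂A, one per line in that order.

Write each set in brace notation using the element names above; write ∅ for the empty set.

open subsets of A: ∅; so int(A) = ∅
closure: X∖int(X∖A) = X∖{green, red} = {blue}
∂A = {blue} minus ∅ = {blue}

int(A) = ∅
cl(A)  = {blue}
∂A     = {blue}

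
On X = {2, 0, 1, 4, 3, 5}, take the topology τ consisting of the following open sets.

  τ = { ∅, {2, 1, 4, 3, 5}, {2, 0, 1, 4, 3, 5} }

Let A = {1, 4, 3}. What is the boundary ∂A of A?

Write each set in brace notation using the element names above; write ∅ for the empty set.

U open, U⊆A: ∅. int(A) = ⋃ = ∅
X∖A={2, 0, 5}, int(X∖A)=∅, hence cl(A)={2, 0, 1, 4, 3, 5}
∂A: remove int from cl → {2, 0, 1, 4, 3, 5}

{2, 0, 1, 4, 3, 5}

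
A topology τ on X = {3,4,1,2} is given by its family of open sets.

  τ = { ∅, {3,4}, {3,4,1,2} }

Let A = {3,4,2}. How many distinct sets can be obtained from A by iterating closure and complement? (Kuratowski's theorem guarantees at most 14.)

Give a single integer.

cl via duality: int({1}) = ∅, so X∖∅ = {3,4,1,2}
Write k for closure, c for complement:
  1. A     = {3,4,2}
  2. kA    = {3,4,1,2}
  3. cA    = {1}
  4. ckA   = ∅
  5. kcA   = {1,2}
  6. ckcA  = {3,4}
applying k or c yields no new set

6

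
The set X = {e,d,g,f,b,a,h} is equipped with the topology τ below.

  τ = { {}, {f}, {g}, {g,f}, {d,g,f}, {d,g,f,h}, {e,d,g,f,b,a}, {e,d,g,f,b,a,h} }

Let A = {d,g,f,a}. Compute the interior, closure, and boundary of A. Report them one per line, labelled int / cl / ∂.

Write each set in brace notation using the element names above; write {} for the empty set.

open subsets of A: {}, {f}, {g}, {g,f}, {d,g,f}; so int(A) = {d,g,f}
closure: X∖int(X∖A) = X∖{} = {e,d,g,f,b,a,h}
∂A = {e,d,g,f,b,a,h} minus {d,g,f} = {e,b,a,h}

int(A) = {d,g,f}
cl(A)  = {e,d,g,f,b,a,h}
∂A     = {e,b,a,h}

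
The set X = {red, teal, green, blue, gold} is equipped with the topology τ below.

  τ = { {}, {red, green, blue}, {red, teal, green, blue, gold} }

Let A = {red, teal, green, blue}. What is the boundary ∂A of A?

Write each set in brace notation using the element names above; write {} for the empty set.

{teal, gold}

open subsets of A: {}, {red, green, blue}; so int(A) = {red, green, blue}
closure: X∖int(X∖A) = X∖{} = {red, teal, green, blue, gold}
∂A = {red, teal, green, blue, gold} minus {red, green, blue} = {teal, gold}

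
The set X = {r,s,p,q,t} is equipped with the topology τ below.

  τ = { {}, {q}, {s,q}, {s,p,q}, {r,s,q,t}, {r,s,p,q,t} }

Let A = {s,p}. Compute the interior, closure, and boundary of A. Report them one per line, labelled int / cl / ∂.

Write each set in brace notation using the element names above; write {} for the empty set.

int(A) = {}
cl(A)  = {r,s,p,t}
∂A     = {r,s,p,t}

U open, U⊆A: {}. int(A) = ⋃ = {}
X∖A={r,q,t}, int(X∖A)={q}, hence cl(A)={r,s,p,t}
∂A: remove int from cl → {r,s,p,t}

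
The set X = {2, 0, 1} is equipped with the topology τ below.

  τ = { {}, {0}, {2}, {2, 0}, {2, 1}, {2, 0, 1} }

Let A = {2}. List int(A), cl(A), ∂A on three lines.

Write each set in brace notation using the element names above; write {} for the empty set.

int(A) = {2}
cl(A)  = {2, 1}
∂A     = {1}

open subsets of A: {}, {2}; so int(A) = {2}
closure: X∖int(X∖A) = X∖{0} = {2, 1}
∂A = {2, 1} minus {2} = {1}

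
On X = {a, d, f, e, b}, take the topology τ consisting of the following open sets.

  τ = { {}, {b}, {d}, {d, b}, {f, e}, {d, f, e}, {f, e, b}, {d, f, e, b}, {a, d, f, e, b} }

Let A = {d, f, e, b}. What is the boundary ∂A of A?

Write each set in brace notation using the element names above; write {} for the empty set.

{a}

interior: largest open inside A is {d, f, e, b} (from {}, {b}, {d}, {f, e}, {d, b}, {d, f, e}, {f, e, b}, {d, f, e, b})
cl via duality: int({a}) = {}, so X∖{} = {a, d, f, e, b}
cl∖int = {a}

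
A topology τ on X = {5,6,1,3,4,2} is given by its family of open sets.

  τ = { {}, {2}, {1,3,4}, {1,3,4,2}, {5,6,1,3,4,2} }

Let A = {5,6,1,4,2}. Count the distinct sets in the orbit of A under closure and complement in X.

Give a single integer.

X∖A={3}, int(X∖A)={}, hence cl(A)={5,6,1,3,4,2}
Orbit (k=closure, c=complement):
  1. A     = {5,6,1,4,2}
  2. kA    = {5,6,1,3,4,2}
  3. cA    = {3}
  4. ckA   = {}
  5. kcA   = {5,6,1,3,4}
  6. ckcA  = {2}
  7. kckcA = {5,6,2}
  8. ckckcA = {1,3,4}
(closed under both — stop)

8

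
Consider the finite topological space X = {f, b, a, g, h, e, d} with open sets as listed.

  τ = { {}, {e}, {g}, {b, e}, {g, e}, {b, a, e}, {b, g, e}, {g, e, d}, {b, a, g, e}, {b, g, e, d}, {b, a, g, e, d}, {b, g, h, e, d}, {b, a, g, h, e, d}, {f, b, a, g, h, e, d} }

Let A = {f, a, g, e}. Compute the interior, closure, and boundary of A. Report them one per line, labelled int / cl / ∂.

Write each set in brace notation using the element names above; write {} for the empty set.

interior: largest open inside A is {g, e} (from {}, {e}, {g}, {g, e})
cl via duality: int({b, h, d}) = {}, so X∖{} = {f, b, a, g, h, e, d}
cl∖int = {f, b, a, h, d}

int(A) = {g, e}
cl(A)  = {f, b, a, g, h, e, d}
∂A     = {f, b, a, h, d}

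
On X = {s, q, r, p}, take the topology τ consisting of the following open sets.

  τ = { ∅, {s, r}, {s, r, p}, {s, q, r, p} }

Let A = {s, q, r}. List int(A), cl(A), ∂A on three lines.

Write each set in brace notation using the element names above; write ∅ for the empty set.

int(A) = {s, r}
cl(A)  = {s, q, r, p}
∂A     = {q, p}

interior: largest open inside A is {s, r} (from ∅, {s, r})
cl via duality: int({p}) = ∅, so X∖∅ = {s, q, r, p}
cl∖int = {q, p}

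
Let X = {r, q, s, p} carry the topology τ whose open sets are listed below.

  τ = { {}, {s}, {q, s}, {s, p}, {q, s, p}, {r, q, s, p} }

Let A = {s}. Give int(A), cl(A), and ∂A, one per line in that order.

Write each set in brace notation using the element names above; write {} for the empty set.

opens ⊆ A: {}, {s}; union → int = {s}
complement {r, q, p}; its interior {}; cl(A) = X∖{} = {r, q, s, p}
boundary = {r, q, s, p} ∖ {s} = {r, q, p}

int(A) = {s}
cl(A)  = {r, q, s, p}
∂A     = {r, q, p}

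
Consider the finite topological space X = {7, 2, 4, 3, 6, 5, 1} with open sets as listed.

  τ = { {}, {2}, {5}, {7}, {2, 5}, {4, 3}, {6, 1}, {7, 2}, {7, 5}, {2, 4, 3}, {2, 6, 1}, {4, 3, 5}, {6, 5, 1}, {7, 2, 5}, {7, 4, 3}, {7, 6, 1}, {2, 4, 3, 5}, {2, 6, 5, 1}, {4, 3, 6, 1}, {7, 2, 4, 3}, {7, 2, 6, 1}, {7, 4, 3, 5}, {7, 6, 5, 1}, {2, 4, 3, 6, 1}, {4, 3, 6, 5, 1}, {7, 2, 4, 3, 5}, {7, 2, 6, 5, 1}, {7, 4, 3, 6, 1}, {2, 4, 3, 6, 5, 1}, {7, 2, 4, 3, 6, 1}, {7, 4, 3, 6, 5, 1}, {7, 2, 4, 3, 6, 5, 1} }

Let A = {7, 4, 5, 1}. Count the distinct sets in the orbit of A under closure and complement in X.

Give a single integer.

closure: X∖int(X∖A) = X∖{2} = {7, 4, 3, 6, 5, 1}
Let k=closure and c=complement:
  1. A     = {7, 4, 5, 1}
  2. kA    = {7, 4, 3, 6, 5, 1}
  3. cA    = {2, 3, 6}
  4. ckA   = {2}
  5. kcA   = {2, 4, 3, 6, 1}
  6. ckcA  = {7, 5}
— saturated at 6

6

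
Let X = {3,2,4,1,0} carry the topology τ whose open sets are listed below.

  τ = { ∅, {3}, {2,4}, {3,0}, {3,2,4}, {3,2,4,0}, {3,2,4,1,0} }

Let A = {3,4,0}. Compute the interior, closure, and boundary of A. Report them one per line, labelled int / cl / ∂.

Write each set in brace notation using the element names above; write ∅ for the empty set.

int(A) = {3,0}
cl(A)  = {3,2,4,1,0}
∂A     = {2,4,1}

U open, U⊆A: ∅, {3}, {3,0}. int(A) = ⋃ = {3,0}
X∖A={2,1}, int(X∖A)=∅, hence cl(A)={3,2,4,1,0}
∂A: remove int from cl → {2,4,1}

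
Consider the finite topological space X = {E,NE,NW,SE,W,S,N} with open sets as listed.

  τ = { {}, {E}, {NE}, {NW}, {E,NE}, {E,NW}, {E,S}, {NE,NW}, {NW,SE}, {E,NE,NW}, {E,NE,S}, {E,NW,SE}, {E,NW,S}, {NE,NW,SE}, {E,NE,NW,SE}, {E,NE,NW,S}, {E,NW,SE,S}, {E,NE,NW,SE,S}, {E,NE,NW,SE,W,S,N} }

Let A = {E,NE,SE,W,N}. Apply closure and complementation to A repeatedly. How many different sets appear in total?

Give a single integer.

10

complement {NW,S}; its interior {NW}; cl(A) = X∖{NW} = {E,NE,SE,W,S,N}
With k = closure, c = complement:
  1. A     = {E,NE,SE,W,N}
  2. kA    = {E,NE,SE,W,S,N}
  3. cA    = {NW,S}
  4. ckA   = {NW}
  5. kcA   = {NW,SE,W,S,N}
  6. kckA  = {NW,SE,W,N}
  7. ckcA  = {E,NE}
  8. ckckA = {E,NE,S}
  9. kckcA = {E,NE,W,S,N}
  10. ckckcA = {NW,SE}
k, c of each give nothing new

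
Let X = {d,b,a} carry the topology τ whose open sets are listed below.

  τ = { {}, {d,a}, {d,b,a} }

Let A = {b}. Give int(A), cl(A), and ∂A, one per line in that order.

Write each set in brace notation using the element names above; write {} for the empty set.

open subsets of A: {}; so int(A) = {}
closure: X∖int(X∖A) = X∖{d,a} = {b}
∂A = {b} minus {} = {b}

int(A) = {}
cl(A)  = {b}
∂A     = {b}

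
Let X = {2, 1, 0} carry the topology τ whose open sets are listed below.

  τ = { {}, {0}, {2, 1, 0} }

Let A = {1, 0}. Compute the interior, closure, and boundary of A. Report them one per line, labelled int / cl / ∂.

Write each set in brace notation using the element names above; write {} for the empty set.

int(A) = {0}
cl(A)  = {2, 1, 0}
∂A     = {2, 1}

U open, U⊆A: {}, {0}. int(A) = ⋃ = {0}
X∖A={2}, int(X∖A)={}, hence cl(A)={2, 1, 0}
∂A: remove int from cl → {2, 1}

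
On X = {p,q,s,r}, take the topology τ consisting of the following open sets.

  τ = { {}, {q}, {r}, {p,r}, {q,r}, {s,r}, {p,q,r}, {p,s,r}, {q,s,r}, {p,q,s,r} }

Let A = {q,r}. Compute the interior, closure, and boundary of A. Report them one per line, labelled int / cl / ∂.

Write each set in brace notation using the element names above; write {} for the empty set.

int(A) = {q,r}
cl(A)  = {p,q,s,r}
∂A     = {p,s}

open subsets of A: {}, {q}, {r}, {q,r}; so int(A) = {q,r}
closure: X∖int(X∖A) = X∖{} = {p,q,s,r}
∂A = {p,q,s,r} minus {q,r} = {p,s}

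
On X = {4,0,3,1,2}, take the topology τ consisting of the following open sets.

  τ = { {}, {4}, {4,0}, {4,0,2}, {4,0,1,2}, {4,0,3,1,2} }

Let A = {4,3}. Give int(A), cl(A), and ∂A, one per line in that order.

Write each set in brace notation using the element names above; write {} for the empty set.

open subsets of A: {}, {4}; so int(A) = {4}
closure: X∖int(X∖A) = X∖{} = {4,0,3,1,2}
∂A = {4,0,3,1,2} minus {4} = {0,3,1,2}

int(A) = {4}
cl(A)  = {4,0,3,1,2}
∂A     = {0,3,1,2}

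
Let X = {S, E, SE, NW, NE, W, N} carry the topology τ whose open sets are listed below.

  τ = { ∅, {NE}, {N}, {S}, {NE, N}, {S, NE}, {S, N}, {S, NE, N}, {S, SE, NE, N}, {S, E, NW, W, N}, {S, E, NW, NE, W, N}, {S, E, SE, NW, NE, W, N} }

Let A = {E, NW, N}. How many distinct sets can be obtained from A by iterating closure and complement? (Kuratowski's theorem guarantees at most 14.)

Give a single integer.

cl via duality: int({S, SE, NE, W}) = {S, NE}, so X∖{S, NE} = {E, SE, NW, W, N}
Write k for closure, c for complement:
  1. A     = {E, NW, N}
  2. kA    = {E, SE, NW, W, N}
  3. cA    = {S, SE, NE, W}
  4. ckA   = {S, NE}
  5. kcA   = {S, E, SE, NW, NE, W}
  6. ckcA  = {N}
applying k or c yields no new set

6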